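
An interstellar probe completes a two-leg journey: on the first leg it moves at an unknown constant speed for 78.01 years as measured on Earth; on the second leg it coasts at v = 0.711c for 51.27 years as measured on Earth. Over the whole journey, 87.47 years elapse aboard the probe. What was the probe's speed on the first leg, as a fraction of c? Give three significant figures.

β = 0.752

Leg 1: speed unknown; τ_1 = 78.01/γ_1.
Leg 2: γ = 1/√(1 − 0.711²) = 1/√0.4945 = 1.422; τ_2 = 51.27/1.422 = 36.05 years.
Total proper time: τ_1 + 36.05 = 87.47, so τ_1 = 87.47 − 36.05 = 51.42 years.
γ_1 = 78.01/51.42 = 1.517; β = √(1 − 1/γ²) = √0.5656.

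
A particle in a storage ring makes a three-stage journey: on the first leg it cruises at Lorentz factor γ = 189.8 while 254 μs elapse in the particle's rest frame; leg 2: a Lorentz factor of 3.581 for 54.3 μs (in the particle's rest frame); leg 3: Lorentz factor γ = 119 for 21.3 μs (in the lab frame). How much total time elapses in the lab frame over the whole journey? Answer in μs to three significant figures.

Δt = 4.84×10⁴ μs

Leg 1: γ = 189.8; Δt_1 = 189.8 × 254 = 4.821×10⁴ μs.
Leg 2: γ = 3.581; Δt_2 = 3.581 × 54.3 = 194.4 μs.
Leg 3: 21.3 μs is already measured in the lab frame.
Total: 4.821×10⁴ + 194.4 + 21.30 μs.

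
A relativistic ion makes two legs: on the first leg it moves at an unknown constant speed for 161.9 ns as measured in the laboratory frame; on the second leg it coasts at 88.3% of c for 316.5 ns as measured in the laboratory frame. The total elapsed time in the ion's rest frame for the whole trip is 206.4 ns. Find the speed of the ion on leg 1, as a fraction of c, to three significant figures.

Leg 1: speed unknown; τ_1 = 161.9/γ_1.
Leg 2: β = 0.883; γ = 1/√(1 − 0.883²) = 1/√0.2203 = 2.131; τ_2 = 316.5/2.131 = 148.6 ns.
Total proper time: τ_1 + 148.6 = 206.4, so τ_1 = 206.4 − 148.6 = 57.84 ns.
γ_1 = 161.9/57.84 = 2.799; β = √(1 − 1/γ²) = √0.8724.

β = 0.934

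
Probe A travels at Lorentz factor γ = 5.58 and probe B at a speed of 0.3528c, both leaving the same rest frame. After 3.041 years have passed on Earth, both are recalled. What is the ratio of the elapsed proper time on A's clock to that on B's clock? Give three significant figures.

A: γ = 5.58. B: γ = 1/√(1 − 0.3528²) = 1/√0.8755 = 1.069.
τ_A/τ_B = γ_B/γ_A = 1.069/5.580 = 0.1915, so τ_A/τ_B = 0.1915.

τ_A/τ_B = 0.192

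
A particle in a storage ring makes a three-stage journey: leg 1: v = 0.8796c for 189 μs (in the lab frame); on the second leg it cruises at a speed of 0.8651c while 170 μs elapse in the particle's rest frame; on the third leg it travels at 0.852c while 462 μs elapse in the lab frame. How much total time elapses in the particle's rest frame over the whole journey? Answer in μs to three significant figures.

τ = 502 μs

Leg 1: γ = 1/√(1 − 0.8796²) = 1/√0.2263 = 2.102; τ_1 = 189/2.102 = 89.91 μs.
Leg 2: 170 μs is already measured in the particle's rest frame.
Leg 3: γ = 1/√(1 − 0.852²) = 1/√0.2741 = 1.910; τ_3 = 462/1.910 = 241.9 μs.
Total: 89.91 + 170.0 + 241.9 μs.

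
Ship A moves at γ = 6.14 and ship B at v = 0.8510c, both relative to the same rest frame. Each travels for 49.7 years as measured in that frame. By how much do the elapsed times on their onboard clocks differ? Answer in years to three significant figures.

|τ_A − τ_B| = 18.0 years

A: γ = 6.14; τ_A = 49.7/6.140 = 8.094 years.
B: γ = 1/√(1 − 0.8510²) = 1/√0.2758 = 1.904; τ_B = 49.7/1.904 = 26.10 years.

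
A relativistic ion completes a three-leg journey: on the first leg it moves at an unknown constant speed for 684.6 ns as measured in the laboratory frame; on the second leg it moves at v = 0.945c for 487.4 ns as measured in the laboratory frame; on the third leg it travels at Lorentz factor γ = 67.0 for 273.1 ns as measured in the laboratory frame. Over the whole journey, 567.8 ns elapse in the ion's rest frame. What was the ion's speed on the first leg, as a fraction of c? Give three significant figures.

Leg 1: speed unknown; τ_1 = 684.6/γ_1.
Leg 2: γ = 1/√(1 − 0.945²) = 1/√0.1070 = 3.057; τ_2 = 487.4/3.057 = 159.4 ns.
Leg 3: γ = 67.0; τ_3 = 273.1/67.00 = 4.076 ns.
Total proper time: τ_1 + 159.4 + 4.076 = 567.8, so τ_1 = 567.8 − 163.5 = 404.3 ns.
γ_1 = 684.6/404.3 = 1.693; β = √(1 − 1/γ²) = √0.6512.

β = 0.807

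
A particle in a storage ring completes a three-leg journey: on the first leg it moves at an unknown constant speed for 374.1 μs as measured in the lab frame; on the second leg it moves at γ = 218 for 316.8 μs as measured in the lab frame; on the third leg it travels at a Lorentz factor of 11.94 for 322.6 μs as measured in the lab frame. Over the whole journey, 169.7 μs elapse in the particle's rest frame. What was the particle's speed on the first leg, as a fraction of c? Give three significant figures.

β = 0.926

Leg 1: speed unknown; τ_1 = 374.1/γ_1.
Leg 2: γ = 218; τ_2 = 316.8/218.0 = 1.453 μs.
Leg 3: γ = 11.94; τ_3 = 322.6/11.94 = 27.02 μs.
Total proper time: τ_1 + 1.453 + 27.02 = 169.7, so τ_1 = 169.7 − 28.47 = 141.2 μs.
γ_1 = 374.1/141.2 = 2.649; β = √(1 − 1/γ²) = √0.8575.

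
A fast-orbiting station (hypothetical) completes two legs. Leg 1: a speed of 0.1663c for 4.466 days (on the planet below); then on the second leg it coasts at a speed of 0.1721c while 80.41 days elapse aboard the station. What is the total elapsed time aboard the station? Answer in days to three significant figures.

Leg 1: γ = 1/√(1 − 0.1663²) = 1/√0.9723 = 1.014; τ_1 = 4.466/1.014 = 4.404 days.
Leg 2: 80.41 days is already measured aboard the station.
Total: 4.404 + 80.41 days.

τ = 84.8 days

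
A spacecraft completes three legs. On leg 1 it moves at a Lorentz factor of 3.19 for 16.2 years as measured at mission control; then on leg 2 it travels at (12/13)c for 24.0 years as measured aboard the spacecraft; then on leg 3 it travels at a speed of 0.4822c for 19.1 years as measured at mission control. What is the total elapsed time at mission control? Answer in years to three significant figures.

Leg 1: 16.2 years is already measured at mission control.
Leg 2: γ = 1/√(1 − (12/13)²) = 13/5 = 2.600; Δt_2 = 2.600 × 24.0 = 62.40 years.
Leg 3: 19.1 years is already measured at mission control.
Total: 16.20 + 62.40 + 19.10 years.

Δt = 97.7 years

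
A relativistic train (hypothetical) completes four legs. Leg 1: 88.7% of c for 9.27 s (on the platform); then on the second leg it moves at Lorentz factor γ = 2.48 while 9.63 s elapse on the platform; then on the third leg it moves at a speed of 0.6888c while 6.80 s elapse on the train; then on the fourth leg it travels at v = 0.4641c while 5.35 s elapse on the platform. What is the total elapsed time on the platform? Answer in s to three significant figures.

Δt = 33.6 s

Leg 1: 9.27 s is already measured on the platform.
Leg 2: 9.63 s is already measured on the platform.
Leg 3: γ = 1/√(1 − 0.6888²) = 1/√0.5256 = 1.379; Δt_3 = 1.379 × 6.80 = 9.380 s.
Leg 4: 5.35 s is already measured on the platform.
Total: 9.270 + 9.630 + 9.380 + 5.350 s.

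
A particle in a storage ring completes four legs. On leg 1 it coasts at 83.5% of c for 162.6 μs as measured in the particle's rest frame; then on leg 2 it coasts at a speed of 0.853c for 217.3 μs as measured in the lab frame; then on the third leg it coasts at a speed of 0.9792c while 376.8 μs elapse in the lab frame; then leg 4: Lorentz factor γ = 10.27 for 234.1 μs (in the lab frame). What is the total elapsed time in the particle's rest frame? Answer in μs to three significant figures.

Leg 1: 162.6 μs is already measured in the particle's rest frame.
Leg 2: γ = 1/√(1 − 0.853²) = 1/√0.2724 = 1.916; τ_2 = 217.3/1.916 = 113.4 μs.
Leg 3: γ = 1/√(1 − 0.9792²) = 1/√0.04117 = 4.929; τ_3 = 376.8/4.929 = 76.45 μs.
Leg 4: γ = 10.27; τ_4 = 234.1/10.27 = 22.79 μs.
Total: 162.6 + 113.4 + 76.45 + 22.79 μs.

τ = 375 μs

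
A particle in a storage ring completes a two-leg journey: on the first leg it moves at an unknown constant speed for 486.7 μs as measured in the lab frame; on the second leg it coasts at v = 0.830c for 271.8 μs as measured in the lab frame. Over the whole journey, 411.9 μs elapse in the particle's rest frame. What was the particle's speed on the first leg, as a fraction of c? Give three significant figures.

β = 0.845

Leg 1: speed unknown; τ_1 = 486.7/γ_1.
Leg 2: γ = 1/√(1 − 0.830²) = 1/√0.3111 = 1.793; τ_2 = 271.8/1.793 = 151.6 μs.
Total proper time: τ_1 + 151.6 = 411.9, so τ_1 = 411.9 − 151.6 = 260.3 μs.
γ_1 = 486.7/260.3 = 1.870; β = √(1 − 1/γ²) = √0.7140.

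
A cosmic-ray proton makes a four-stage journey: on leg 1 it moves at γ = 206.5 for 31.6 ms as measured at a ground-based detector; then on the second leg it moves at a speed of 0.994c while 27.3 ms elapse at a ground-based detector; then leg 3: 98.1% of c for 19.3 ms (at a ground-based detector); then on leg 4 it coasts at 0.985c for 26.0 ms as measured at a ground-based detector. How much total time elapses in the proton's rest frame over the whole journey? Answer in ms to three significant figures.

Leg 1: γ = 206.5; τ_1 = 31.6/206.5 = 0.1530 ms.
Leg 2: γ = 1/√(1 − 0.994²) = 1/√0.01196 = 9.142; τ_2 = 27.3/9.142 = 2.986 ms.
Leg 3: β = 0.981; γ = 1/√(1 − 0.981²) = 1/√0.03764 = 5.154; τ_3 = 19.3/5.154 = 3.744 ms.
Leg 4: γ = 1/√(1 − 0.985²) = 1/√0.02977 = 5.795; τ_4 = 26.0/5.795 = 4.486 ms.
Total: 0.1530 + 2.986 + 3.744 + 4.486 ms.

τ = 11.4 ms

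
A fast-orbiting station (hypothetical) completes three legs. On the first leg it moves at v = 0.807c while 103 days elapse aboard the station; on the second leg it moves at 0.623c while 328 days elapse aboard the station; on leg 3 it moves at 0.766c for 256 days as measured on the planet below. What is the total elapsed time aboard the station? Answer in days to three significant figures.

τ = 596 days

Leg 1: 103 days is already measured aboard the station.
Leg 2: 328 days is already measured aboard the station.
Leg 3: γ = 1/√(1 − 0.766²) = 1/√0.4132 = 1.556; τ_3 = 256/1.556 = 164.6 days.
Total: 103.0 + 328.0 + 164.6 days.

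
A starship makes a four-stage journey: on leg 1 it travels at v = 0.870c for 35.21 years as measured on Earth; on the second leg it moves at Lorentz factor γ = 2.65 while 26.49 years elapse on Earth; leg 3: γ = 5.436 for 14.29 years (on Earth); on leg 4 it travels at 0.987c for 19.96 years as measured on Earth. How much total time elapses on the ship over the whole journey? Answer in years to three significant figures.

Leg 1: γ = 1/√(1 − 0.870²) = 1/√0.2431 = 2.028; τ_1 = 35.21/2.028 = 17.36 years.
Leg 2: γ = 2.65; τ_2 = 26.49/2.650 = 9.996 years.
Leg 3: γ = 5.436; τ_3 = 14.29/5.436 = 2.629 years.
Leg 4: γ = 1/√(1 − 0.987²) = 1/√0.02583 = 6.222; τ_4 = 19.96/6.222 = 3.208 years.
Total: 17.36 + 9.996 + 2.629 + 3.208 years.

τ = 33.2 years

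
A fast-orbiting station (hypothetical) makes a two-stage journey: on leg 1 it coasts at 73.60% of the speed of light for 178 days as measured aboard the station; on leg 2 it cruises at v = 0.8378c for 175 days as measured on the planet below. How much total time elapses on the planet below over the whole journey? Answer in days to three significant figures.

Leg 1: β = 0.7360; γ = 1/√(1 − 0.7360²) = 1/√0.4583 = 1.477; Δt_1 = 1.477 × 178 = 262.9 days.
Leg 2: 175 days is already measured on the planet below.
Total: 262.9 + 175.0 days.

Δt = 438 days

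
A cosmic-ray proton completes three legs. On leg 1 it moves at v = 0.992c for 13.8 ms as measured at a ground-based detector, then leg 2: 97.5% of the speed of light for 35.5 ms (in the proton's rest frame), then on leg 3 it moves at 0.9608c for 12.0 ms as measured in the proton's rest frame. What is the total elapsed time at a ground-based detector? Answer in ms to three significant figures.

Δt = 217 ms

Leg 1: 13.8 ms is already measured at a ground-based detector.
Leg 2: β = 0.975; γ = 1/√(1 − 0.975²) = 1/√0.04938 = 4.500; Δt_2 = 4.500 × 35.5 = 159.8 ms.
Leg 3: γ = 1/√(1 − 0.9608²) = 1/√0.07686 = 3.607; Δt_3 = 3.607 × 12.0 = 43.28 ms.
Total: 13.80 + 159.8 + 43.28 ms.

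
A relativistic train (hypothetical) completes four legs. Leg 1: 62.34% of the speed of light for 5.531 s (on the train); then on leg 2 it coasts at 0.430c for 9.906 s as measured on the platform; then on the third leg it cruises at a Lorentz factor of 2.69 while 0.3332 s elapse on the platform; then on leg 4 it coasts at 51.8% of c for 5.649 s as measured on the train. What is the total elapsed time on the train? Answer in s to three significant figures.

τ = 20.2 s

Leg 1: 5.531 s is already measured on the train.
Leg 2: γ = 1/√(1 − 0.430²) = 1/√0.8151 = 1.108; τ_2 = 9.906/1.108 = 8.943 s.
Leg 3: γ = 2.69; τ_3 = 0.3332/2.690 = 0.1239 s.
Leg 4: 5.649 s is already measured on the train.
Total: 5.531 + 8.943 + 0.1239 + 5.649 s.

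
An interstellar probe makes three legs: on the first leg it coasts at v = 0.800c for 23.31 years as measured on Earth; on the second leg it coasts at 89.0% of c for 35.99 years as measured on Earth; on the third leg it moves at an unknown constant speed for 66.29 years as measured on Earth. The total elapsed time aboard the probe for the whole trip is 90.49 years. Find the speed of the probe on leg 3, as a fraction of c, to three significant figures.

β = 0.422

Leg 1: γ = 1/√(1 − 0.800²) = 1/√0.3600 = 1.667; τ_1 = 23.31/1.667 = 13.99 years.
Leg 2: β = 0.890; γ = 1/√(1 − 0.890²) = 1/√0.2079 = 2.193; τ_2 = 35.99/2.193 = 16.41 years.
Leg 3: speed unknown; τ_3 = 66.29/γ_3.
Total proper time: 13.99 + 16.41 + τ_3 = 90.49, so τ_3 = 90.49 − 30.40 = 60.09 years.
γ_3 = 66.29/60.09 = 1.103; β = √(1 − 1/γ²) = √0.1782.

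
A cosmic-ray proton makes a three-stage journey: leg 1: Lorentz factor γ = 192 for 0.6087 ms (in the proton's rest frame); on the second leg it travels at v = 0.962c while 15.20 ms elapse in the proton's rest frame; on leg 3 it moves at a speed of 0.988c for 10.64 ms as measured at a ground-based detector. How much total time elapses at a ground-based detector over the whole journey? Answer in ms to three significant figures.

Leg 1: γ = 192; Δt_1 = 192.0 × 0.6087 = 116.9 ms.
Leg 2: γ = 1/√(1 − 0.962²) = 1/√0.07456 = 3.662; Δt_2 = 3.662 × 15.20 = 55.67 ms.
Leg 3: 10.64 ms is already measured at a ground-based detector.
Total: 116.9 + 55.67 + 10.64 ms.

Δt = 183 ms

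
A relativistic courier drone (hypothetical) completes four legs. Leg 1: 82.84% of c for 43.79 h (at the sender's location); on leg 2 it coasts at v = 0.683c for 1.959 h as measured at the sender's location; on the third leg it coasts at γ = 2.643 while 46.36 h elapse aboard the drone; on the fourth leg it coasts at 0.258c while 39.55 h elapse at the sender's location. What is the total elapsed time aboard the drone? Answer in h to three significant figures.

τ = 111 h

Leg 1: β = 0.8284; γ = 1/√(1 − 0.8284²) = 1/√0.3138 = 1.785; τ_1 = 43.79/1.785 = 24.53 h.
Leg 2: γ = 1/√(1 − 0.683²) = 1/√0.5335 = 1.369; τ_2 = 1.959/1.369 = 1.431 h.
Leg 3: 46.36 h is already measured aboard the drone.
Leg 4: γ = 1/√(1 − 0.258²) = 1/√0.9334 = 1.035; τ_4 = 39.55/1.035 = 38.21 h.
Total: 24.53 + 1.431 + 46.36 + 38.21 h.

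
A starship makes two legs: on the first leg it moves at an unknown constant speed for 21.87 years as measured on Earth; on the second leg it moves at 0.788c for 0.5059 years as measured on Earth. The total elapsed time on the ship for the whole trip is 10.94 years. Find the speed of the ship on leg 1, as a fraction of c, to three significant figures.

Leg 1: speed unknown; τ_1 = 21.87/γ_1.
Leg 2: γ = 1/√(1 − 0.788²) = 1/√0.3791 = 1.624; τ_2 = 0.5059/1.624 = 0.3115 years.
Total proper time: τ_1 + 0.3115 = 10.94, so τ_1 = 10.94 − 0.3115 = 10.63 years.
γ_1 = 21.87/10.63 = 2.058; β = √(1 − 1/γ²) = √0.7638.

β = 0.874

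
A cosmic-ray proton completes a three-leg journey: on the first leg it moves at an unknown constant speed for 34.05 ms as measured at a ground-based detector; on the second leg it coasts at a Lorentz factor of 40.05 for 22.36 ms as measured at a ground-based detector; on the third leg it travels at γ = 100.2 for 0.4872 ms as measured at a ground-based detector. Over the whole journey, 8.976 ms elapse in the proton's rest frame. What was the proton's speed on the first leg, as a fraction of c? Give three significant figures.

β = 0.969

Leg 1: speed unknown; τ_1 = 34.05/γ_1.
Leg 2: γ = 40.05; τ_2 = 22.36/40.05 = 0.5583 ms.
Leg 3: γ = 100.2; τ_3 = 0.4872/100.2 = 0.004862 ms.
Total proper time: τ_1 + 0.5583 + 0.004862 = 8.976, so τ_1 = 8.976 − 0.5632 = 8.413 ms.
γ_1 = 34.05/8.413 = 4.047; β = √(1 − 1/γ²) = √0.9390.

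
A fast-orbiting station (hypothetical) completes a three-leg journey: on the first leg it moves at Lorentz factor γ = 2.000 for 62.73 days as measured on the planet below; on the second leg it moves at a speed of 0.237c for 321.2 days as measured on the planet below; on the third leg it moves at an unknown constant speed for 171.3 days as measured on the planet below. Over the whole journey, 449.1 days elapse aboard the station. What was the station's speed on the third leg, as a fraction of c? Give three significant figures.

Leg 1: γ = 2.000; τ_1 = 62.73/2.000 = 31.37 days.
Leg 2: γ = 1/√(1 − 0.237²) = 1/√0.9438 = 1.029; τ_2 = 321.2/1.029 = 312.0 days.
Leg 3: speed unknown; τ_3 = 171.3/γ_3.
Total proper time: 31.37 + 312.0 + τ_3 = 449.1, so τ_3 = 449.1 − 343.4 = 105.7 days.
γ_3 = 171.3/105.7 = 1.621; β = √(1 − 1/γ²) = √0.6194.

β = 0.787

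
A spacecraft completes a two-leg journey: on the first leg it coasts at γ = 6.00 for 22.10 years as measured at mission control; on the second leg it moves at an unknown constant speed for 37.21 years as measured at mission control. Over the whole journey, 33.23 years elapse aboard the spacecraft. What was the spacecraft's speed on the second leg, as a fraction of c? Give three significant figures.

β = 0.608

Leg 1: γ = 6.00; τ_1 = 22.10/6.000 = 3.683 years.
Leg 2: speed unknown; τ_2 = 37.21/γ_2.
Total proper time: 3.683 + τ_2 = 33.23, so τ_2 = 33.23 − 3.683 = 29.55 years.
γ_2 = 37.21/29.55 = 1.259; β = √(1 − 1/γ²) = √0.3695.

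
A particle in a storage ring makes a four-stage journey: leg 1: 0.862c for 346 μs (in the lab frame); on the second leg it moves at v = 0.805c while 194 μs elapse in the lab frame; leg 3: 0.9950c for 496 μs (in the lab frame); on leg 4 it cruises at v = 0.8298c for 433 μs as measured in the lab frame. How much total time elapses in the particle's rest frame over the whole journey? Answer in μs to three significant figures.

Leg 1: γ = 1/√(1 − 0.862²) = 1/√0.2570 = 1.973; τ_1 = 346/1.973 = 175.4 μs.
Leg 2: γ = 1/√(1 − 0.805²) = 1/√0.3520 = 1.686; τ_2 = 194/1.686 = 115.1 μs.
Leg 3: γ = 1/√(1 − 0.9950²) = 1/√0.009975 = 10.01; τ_3 = 496/10.01 = 49.54 μs.
Leg 4: γ = 1/√(1 − 0.8298²) = 1/√0.3114 = 1.792; τ_4 = 433/1.792 = 241.6 μs.
Total: 175.4 + 115.1 + 49.54 + 241.6 μs.

τ = 582 μs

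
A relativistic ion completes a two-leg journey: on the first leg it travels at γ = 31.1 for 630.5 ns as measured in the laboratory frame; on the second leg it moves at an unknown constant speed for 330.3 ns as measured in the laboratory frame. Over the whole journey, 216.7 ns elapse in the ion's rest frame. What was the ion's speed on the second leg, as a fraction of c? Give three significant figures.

β = 0.804

Leg 1: γ = 31.1; τ_1 = 630.5/31.10 = 20.27 ns.
Leg 2: speed unknown; τ_2 = 330.3/γ_2.
Total proper time: 20.27 + τ_2 = 216.7, so τ_2 = 216.7 − 20.27 = 196.4 ns.
γ_2 = 330.3/196.4 = 1.682; β = √(1 − 1/γ²) = √0.6463.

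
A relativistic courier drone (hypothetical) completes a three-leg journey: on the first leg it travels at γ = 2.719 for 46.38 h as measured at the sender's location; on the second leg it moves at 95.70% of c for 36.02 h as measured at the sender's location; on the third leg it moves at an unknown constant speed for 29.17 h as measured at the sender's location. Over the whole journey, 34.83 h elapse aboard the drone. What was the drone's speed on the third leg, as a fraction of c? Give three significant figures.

β = 0.968

Leg 1: γ = 2.719; τ_1 = 46.38/2.719 = 17.06 h.
Leg 2: β = 0.9570; γ = 1/√(1 − 0.9570²) = 1/√0.08415 = 3.447; τ_2 = 36.02/3.447 = 10.45 h.
Leg 3: speed unknown; τ_3 = 29.17/γ_3.
Total proper time: 17.06 + 10.45 + τ_3 = 34.83, so τ_3 = 34.83 − 27.51 = 7.323 h.
γ_3 = 29.17/7.323 = 3.983; β = √(1 − 1/γ²) = √0.9370.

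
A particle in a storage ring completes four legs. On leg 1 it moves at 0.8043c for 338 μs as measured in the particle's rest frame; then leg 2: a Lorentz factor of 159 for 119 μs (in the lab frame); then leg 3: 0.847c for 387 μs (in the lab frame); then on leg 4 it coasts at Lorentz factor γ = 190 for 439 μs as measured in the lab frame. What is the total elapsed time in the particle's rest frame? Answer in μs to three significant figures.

τ = 547 μs

Leg 1: 338 μs is already measured in the particle's rest frame.
Leg 2: γ = 159; τ_2 = 119/159.0 = 0.7484 μs.
Leg 3: γ = 1/√(1 − 0.847²) = 1/√0.2826 = 1.881; τ_3 = 387/1.881 = 205.7 μs.
Leg 4: γ = 190; τ_4 = 439/190.0 = 2.311 μs.
Total: 338.0 + 0.7484 + 205.7 + 2.311 μs.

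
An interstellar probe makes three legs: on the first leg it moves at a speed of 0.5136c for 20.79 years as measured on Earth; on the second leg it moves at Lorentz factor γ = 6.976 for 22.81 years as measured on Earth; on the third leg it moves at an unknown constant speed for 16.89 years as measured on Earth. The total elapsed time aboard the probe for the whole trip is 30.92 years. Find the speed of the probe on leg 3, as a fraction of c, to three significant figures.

Leg 1: γ = 1/√(1 − 0.5136²) = 1/√0.7362 = 1.165; τ_1 = 20.79/1.165 = 17.84 years.
Leg 2: γ = 6.976; τ_2 = 22.81/6.976 = 3.270 years.
Leg 3: speed unknown; τ_3 = 16.89/γ_3.
Total proper time: 17.84 + 3.270 + τ_3 = 30.92, so τ_3 = 30.92 − 21.11 = 9.812 years.
γ_3 = 16.89/9.812 = 1.721; β = √(1 − 1/γ²) = √0.6625.

β = 0.814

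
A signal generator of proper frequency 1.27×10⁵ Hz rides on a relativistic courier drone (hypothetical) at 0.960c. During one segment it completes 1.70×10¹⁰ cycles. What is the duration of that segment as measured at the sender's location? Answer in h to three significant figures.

Δt = 133 h

γ = 1/√(1 − 0.960²) = 25/7 ≈ 3.571
Proper time for N cycles: τ = N/f = 1.70×10¹⁰/(1.27×10⁵) = 1.339×10⁵ s = 37.18 h.
Lab-frame duration Δt = γτ = 3.571 × 37.18 = 132.8 h.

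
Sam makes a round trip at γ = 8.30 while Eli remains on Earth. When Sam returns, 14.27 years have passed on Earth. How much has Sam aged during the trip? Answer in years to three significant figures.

γ = 8.30
Sam's clock measures proper time along the trip: τ = Δt/γ = 14.27/8.300 years.

τ = 1.72 years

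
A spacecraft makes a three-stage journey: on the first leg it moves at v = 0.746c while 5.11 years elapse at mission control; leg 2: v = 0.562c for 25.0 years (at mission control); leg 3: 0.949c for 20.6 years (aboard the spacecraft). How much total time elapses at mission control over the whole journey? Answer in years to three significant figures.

Leg 1: 5.11 years is already measured at mission control.
Leg 2: 25.0 years is already measured at mission control.
Leg 3: γ = 1/√(1 − 0.949²) = 1/√0.09940 = 3.172; Δt_3 = 3.172 × 20.6 = 65.34 years.
Total: 5.110 + 25.00 + 65.34 years.

Δt = 95.4 years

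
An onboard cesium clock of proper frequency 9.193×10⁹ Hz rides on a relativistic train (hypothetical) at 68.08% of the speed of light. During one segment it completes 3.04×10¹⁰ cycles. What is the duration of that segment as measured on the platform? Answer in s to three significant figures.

Δt = 4.51 s

β = 0.6808; γ = 1/√(1 − 0.6808²) = 1/√0.5365 = 1.365
Proper time for N cycles: τ = N/f = 3.04×10¹⁰/(9.193×10⁹) = 3.307×10⁰ s = 3.307 s.
Lab-frame duration Δt = γτ = 1.365 × 3.307 = 4.515 s.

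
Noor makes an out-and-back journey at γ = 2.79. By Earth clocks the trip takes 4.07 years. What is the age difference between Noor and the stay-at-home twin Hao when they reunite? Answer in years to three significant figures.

γ = 2.79
Noor's elapsed proper time: τ = 4.07/2.790 = 1.459 years.
Age gap = Δt − τ = 4.07 − 1.459 years.

Δt − τ = 2.61 years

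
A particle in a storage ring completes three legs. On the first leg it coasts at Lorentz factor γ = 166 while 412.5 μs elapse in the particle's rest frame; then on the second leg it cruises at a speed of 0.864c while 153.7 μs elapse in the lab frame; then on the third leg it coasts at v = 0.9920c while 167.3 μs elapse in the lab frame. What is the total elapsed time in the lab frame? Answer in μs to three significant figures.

Leg 1: γ = 166; Δt_1 = 166.0 × 412.5 = 6.847×10⁴ μs.
Leg 2: 153.7 μs is already measured in the lab frame.
Leg 3: 167.3 μs is already measured in the lab frame.
Total: 6.847×10⁴ + 153.7 + 167.3 μs.

Δt = 6.88×10⁴ μs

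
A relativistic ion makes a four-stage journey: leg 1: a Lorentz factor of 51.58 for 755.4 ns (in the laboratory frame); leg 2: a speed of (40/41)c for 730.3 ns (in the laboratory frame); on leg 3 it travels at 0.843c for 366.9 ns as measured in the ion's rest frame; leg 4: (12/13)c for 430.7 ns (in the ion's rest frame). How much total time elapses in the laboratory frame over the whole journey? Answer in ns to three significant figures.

Leg 1: 755.4 ns is already measured in the laboratory frame.
Leg 2: 730.3 ns is already measured in the laboratory frame.
Leg 3: γ = 1/√(1 − 0.843²) = 1/√0.2894 = 1.859; Δt_3 = 1.859 × 366.9 = 682.1 ns.
Leg 4: γ = 1/√(1 − (12/13)²) = 13/5 = 2.600; Δt_4 = 2.600 × 430.7 = 1120 ns.
Total: 755.4 + 730.3 + 682.1 + 1120 ns.

Δt = 3290 ns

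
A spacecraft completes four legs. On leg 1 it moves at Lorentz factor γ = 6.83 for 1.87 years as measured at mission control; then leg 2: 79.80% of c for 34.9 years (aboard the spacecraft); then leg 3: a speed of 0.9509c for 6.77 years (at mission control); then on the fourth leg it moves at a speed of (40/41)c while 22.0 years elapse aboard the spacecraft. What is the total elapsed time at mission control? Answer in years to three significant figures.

Leg 1: 1.87 years is already measured at mission control.
Leg 2: β = 0.7980; γ = 1/√(1 − 0.7980²) = 1/√0.3632 = 1.659; Δt_2 = 1.659 × 34.9 = 57.91 years.
Leg 3: 6.77 years is already measured at mission control.
Leg 4: γ = 1/√(1 − (40/41)²) = 41/9 ≈ 4.556; Δt_4 = 4.556 × 22.0 = 100.2 years.
Total: 1.870 + 57.91 + 6.770 + 100.2 years.

Δt = 167 years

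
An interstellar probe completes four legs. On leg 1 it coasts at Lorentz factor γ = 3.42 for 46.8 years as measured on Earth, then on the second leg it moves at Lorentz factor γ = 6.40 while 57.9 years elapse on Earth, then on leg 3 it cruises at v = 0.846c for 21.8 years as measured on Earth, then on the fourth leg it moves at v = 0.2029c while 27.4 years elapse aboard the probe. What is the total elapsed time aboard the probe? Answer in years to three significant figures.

τ = 61.8 years

Leg 1: γ = 3.42; τ_1 = 46.8/3.420 = 13.68 years.
Leg 2: γ = 6.40; τ_2 = 57.9/6.400 = 9.047 years.
Leg 3: γ = 1/√(1 − 0.846²) = 1/√0.2843 = 1.876; τ_3 = 21.8/1.876 = 11.62 years.
Leg 4: 27.4 years is already measured aboard the probe.
Total: 13.68 + 9.047 + 11.62 + 27.40 years.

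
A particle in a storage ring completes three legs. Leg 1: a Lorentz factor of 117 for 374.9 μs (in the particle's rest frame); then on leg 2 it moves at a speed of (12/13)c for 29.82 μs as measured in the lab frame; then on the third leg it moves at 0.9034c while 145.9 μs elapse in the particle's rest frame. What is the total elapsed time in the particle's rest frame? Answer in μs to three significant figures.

Leg 1: 374.9 μs is already measured in the particle's rest frame.
Leg 2: γ = 1/√(1 − (12/13)²) = 13/5 = 2.600; τ_2 = 29.82/2.600 = 11.47 μs.
Leg 3: 145.9 μs is already measured in the particle's rest frame.
Total: 374.9 + 11.47 + 145.9 μs.

τ = 532 μs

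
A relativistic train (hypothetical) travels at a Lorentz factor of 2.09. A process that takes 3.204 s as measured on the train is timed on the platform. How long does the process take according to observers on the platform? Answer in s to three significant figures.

Δt = 6.70 s

γ = 2.09
The interval measured on the train is the proper time (both events occur at the same place in that frame); the lab-frame interval is Δt = γτ = 2.090 × 3.204 s.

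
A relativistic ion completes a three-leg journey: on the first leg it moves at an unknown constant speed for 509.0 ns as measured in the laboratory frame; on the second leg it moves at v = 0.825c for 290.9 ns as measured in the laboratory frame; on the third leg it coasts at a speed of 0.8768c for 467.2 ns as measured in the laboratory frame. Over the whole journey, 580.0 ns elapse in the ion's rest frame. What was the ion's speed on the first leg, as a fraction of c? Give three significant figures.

Leg 1: speed unknown; τ_1 = 509.0/γ_1.
Leg 2: γ = 1/√(1 − 0.825²) = 1/√0.3194 = 1.769; τ_2 = 290.9/1.769 = 164.4 ns.
Leg 3: γ = 1/√(1 − 0.8768²) = 1/√0.2312 = 2.080; τ_3 = 467.2/2.080 = 224.7 ns.
Total proper time: τ_1 + 164.4 + 224.7 = 580.0, so τ_1 = 580.0 − 389.1 = 190.9 ns.
γ_1 = 509.0/190.9 = 2.666; β = √(1 − 1/γ²) = √0.8593.

β = 0.927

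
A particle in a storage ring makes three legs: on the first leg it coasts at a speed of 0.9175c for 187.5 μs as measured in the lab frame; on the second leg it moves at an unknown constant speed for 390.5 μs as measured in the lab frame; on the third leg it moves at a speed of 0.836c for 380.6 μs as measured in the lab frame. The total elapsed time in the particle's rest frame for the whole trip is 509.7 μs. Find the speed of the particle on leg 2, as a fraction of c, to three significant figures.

β = 0.815

Leg 1: γ = 1/√(1 − 0.9175²) = 1/√0.1582 = 2.514; τ_1 = 187.5/2.514 = 74.58 μs.
Leg 2: speed unknown; τ_2 = 390.5/γ_2.
Leg 3: γ = 1/√(1 − 0.836²) = 1/√0.3011 = 1.822; τ_3 = 380.6/1.822 = 208.8 μs.
Total proper time: 74.58 + τ_2 + 208.8 = 509.7, so τ_2 = 509.7 − 283.4 = 226.3 μs.
γ_2 = 390.5/226.3 = 1.726; β = √(1 − 1/γ²) = √0.6642.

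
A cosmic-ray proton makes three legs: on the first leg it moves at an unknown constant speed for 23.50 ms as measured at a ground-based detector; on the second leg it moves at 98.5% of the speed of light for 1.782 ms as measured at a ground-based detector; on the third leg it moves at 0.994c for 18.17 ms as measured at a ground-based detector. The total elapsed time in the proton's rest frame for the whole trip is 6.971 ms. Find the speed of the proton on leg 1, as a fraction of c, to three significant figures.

β = 0.980

Leg 1: speed unknown; τ_1 = 23.50/γ_1.
Leg 2: β = 0.985; γ = 1/√(1 − 0.985²) = 1/√0.02977 = 5.795; τ_2 = 1.782/5.795 = 0.3075 ms.
Leg 3: γ = 1/√(1 − 0.994²) = 1/√0.01196 = 9.142; τ_3 = 18.17/9.142 = 1.987 ms.
Total proper time: τ_1 + 0.3075 + 1.987 = 6.971, so τ_1 = 6.971 − 2.295 = 4.676 ms.
γ_1 = 23.50/4.676 = 5.026; β = √(1 − 1/γ²) = √0.9604.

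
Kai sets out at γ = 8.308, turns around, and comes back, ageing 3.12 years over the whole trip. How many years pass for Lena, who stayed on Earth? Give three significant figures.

γ = 8.308
Earth-frame duration is the dilated interval: Δt = γτ = 8.308 × 3.12 years.

Δt = 25.9 years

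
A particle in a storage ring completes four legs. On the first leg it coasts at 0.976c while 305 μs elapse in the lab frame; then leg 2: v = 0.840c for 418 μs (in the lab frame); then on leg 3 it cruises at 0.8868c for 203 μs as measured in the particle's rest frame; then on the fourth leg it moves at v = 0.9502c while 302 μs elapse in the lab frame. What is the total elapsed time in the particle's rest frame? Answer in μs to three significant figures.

Leg 1: γ = 1/√(1 − 0.976²) = 1/√0.04742 = 4.592; τ_1 = 305/4.592 = 66.42 μs.
Leg 2: γ = 1/√(1 − 0.840²) = 1/√0.2944 = 1.843; τ_2 = 418/1.843 = 226.8 μs.
Leg 3: 203 μs is already measured in the particle's rest frame.
Leg 4: γ = 1/√(1 − 0.9502²) = 1/√0.09712 = 3.209; τ_4 = 302/3.209 = 94.12 μs.
Total: 66.42 + 226.8 + 203.0 + 94.12 μs.

τ = 590 μs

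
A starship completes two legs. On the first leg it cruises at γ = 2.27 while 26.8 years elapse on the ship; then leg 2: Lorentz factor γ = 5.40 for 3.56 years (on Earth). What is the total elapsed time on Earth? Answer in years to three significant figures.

Δt = 64.4 years

Leg 1: γ = 2.27; Δt_1 = 2.270 × 26.8 = 60.84 years.
Leg 2: 3.56 years is already measured on Earth.
Total: 60.84 + 3.560 years.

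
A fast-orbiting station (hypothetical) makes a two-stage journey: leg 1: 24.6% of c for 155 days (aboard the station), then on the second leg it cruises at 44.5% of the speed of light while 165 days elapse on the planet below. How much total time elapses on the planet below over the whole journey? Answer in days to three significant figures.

Leg 1: β = 0.246; γ = 1/√(1 − 0.246²) = 1/√0.9395 = 1.032; Δt_1 = 1.032 × 155 = 159.9 days.
Leg 2: 165 days is already measured on the planet below.
Total: 159.9 + 165.0 days.

Δt = 325 days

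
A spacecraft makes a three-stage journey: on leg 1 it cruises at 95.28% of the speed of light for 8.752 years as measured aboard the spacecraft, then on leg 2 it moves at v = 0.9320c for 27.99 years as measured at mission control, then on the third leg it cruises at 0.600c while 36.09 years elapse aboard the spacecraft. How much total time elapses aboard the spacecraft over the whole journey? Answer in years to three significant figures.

τ = 55.0 years

Leg 1: 8.752 years is already measured aboard the spacecraft.
Leg 2: γ = 1/√(1 − 0.9320²) = 1/√0.1314 = 2.759; τ_2 = 27.99/2.759 = 10.15 years.
Leg 3: 36.09 years is already measured aboard the spacecraft.
Total: 8.752 + 10.15 + 36.09 years.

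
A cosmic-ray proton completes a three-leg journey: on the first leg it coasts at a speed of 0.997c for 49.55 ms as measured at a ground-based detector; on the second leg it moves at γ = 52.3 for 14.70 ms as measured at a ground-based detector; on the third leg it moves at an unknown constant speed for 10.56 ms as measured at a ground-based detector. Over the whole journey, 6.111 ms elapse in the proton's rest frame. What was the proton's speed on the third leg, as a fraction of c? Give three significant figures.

β = 0.982

Leg 1: γ = 1/√(1 − 0.997²) = 1/√0.005991 = 12.92; τ_1 = 49.55/12.92 = 3.835 ms.
Leg 2: γ = 52.3; τ_2 = 14.70/52.30 = 0.2811 ms.
Leg 3: speed unknown; τ_3 = 10.56/γ_3.
Total proper time: 3.835 + 0.2811 + τ_3 = 6.111, so τ_3 = 6.111 − 4.116 = 1.995 ms.
γ_3 = 10.56/1.995 = 5.294; β = √(1 − 1/γ²) = √0.9643.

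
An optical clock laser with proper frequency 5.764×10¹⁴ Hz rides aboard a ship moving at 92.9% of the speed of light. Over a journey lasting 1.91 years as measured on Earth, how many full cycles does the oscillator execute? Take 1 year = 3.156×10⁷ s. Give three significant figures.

N = 1.29×10²²

β = 0.929; γ = 1/√(1 − 0.929²) = 1/√0.1370 = 2.702
The oscillator's own cycle count is N = f × τ where τ is the proper time on the ship. τ = Δt/γ = 1.91/2.702 = 0.7069 years = 2.231×10⁷ s.
N = 5.764×10¹⁴ × 2.231×10⁷ = 1.286×10²².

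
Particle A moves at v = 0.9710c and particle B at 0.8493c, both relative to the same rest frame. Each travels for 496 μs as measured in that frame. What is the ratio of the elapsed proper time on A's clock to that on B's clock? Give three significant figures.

A: γ = 1/√(1 − 0.9710²) = 1/√0.05716 = 4.183. B: γ = 1/√(1 − 0.8493²) = 1/√0.2787 = 1.894.
τ_A/τ_B = γ_B/γ_A = 1.894/4.183 = 0.4529, so τ_A/τ_B = 0.4529.

τ_A/τ_B = 0.453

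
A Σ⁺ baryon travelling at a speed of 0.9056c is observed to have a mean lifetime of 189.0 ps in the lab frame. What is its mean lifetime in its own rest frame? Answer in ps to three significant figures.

τ₀ = 80.2 ps

γ = 1/√(1 − 0.9056²) = 1/√0.1799 = 2.358
The lab-frame lifetime is the dilated interval; the proper lifetime is τ₀ = Δt/γ = 189.0/2.358 ps.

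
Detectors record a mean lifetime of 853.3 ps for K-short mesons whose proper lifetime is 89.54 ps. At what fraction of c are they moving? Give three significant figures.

β = 0.994

γ = Δt/τ₀ = 853.3/89.54 = 9.530
β = √(1 − 1/γ²) = √(1 − 0.01101) = √0.9890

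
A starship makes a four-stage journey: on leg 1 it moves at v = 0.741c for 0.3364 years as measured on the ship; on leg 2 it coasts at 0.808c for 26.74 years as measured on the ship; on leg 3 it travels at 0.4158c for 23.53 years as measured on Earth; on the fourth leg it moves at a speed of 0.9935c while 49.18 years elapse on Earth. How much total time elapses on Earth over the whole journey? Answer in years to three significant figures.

Δt = 119 years

Leg 1: γ = 1/√(1 − 0.741²) = 1/√0.4509 = 1.489; Δt_1 = 1.489 × 0.3364 = 0.5010 years.
Leg 2: γ = 1/√(1 − 0.808²) = 1/√0.3471 = 1.697; Δt_2 = 1.697 × 26.74 = 45.38 years.
Leg 3: 23.53 years is already measured on Earth.
Leg 4: 49.18 years is already measured on Earth.
Total: 0.5010 + 45.38 + 23.53 + 49.18 years.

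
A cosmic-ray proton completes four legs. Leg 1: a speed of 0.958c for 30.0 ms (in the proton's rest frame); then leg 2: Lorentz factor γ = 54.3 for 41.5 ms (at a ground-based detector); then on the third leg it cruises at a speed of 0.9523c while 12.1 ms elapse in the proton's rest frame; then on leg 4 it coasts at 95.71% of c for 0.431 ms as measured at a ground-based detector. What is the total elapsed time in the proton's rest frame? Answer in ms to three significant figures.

Leg 1: 30.0 ms is already measured in the proton's rest frame.
Leg 2: γ = 54.3; τ_2 = 41.5/54.30 = 0.7643 ms.
Leg 3: 12.1 ms is already measured in the proton's rest frame.
Leg 4: β = 0.9571; γ = 1/√(1 − 0.9571²) = 1/√0.08396 = 3.451; τ_4 = 0.431/3.451 = 0.1249 ms.
Total: 30.00 + 0.7643 + 12.10 + 0.1249 ms.

τ = 43.0 ms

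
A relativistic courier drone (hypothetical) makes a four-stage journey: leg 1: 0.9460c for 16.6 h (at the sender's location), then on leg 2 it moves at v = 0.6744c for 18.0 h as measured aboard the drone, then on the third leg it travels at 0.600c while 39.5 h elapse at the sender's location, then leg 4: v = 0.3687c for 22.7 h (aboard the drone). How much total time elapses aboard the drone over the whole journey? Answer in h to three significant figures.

Leg 1: γ = 1/√(1 − 0.9460²) = 1/√0.1051 = 3.085; τ_1 = 16.6/3.085 = 5.381 h.
Leg 2: 18.0 h is already measured aboard the drone.
Leg 3: γ = 1/√(1 − 0.600²) = 5/4 = 1.250; τ_3 = 39.5/1.250 = 31.60 h.
Leg 4: 22.7 h is already measured aboard the drone.
Total: 5.381 + 18.00 + 31.60 + 22.70 h.

τ = 77.7 h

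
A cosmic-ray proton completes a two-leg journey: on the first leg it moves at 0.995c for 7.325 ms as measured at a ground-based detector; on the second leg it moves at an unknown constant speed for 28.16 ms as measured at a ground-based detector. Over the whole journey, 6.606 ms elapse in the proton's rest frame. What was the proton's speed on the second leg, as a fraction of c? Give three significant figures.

β = 0.978

Leg 1: γ = 1/√(1 − 0.995²) = 1/√0.009975 = 10.01; τ_1 = 7.325/10.01 = 0.7316 ms.
Leg 2: speed unknown; τ_2 = 28.16/γ_2.
Total proper time: 0.7316 + τ_2 = 6.606, so τ_2 = 6.606 − 0.7316 = 5.874 ms.
γ_2 = 28.16/5.874 = 4.794; β = √(1 − 1/γ²) = √0.9565.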